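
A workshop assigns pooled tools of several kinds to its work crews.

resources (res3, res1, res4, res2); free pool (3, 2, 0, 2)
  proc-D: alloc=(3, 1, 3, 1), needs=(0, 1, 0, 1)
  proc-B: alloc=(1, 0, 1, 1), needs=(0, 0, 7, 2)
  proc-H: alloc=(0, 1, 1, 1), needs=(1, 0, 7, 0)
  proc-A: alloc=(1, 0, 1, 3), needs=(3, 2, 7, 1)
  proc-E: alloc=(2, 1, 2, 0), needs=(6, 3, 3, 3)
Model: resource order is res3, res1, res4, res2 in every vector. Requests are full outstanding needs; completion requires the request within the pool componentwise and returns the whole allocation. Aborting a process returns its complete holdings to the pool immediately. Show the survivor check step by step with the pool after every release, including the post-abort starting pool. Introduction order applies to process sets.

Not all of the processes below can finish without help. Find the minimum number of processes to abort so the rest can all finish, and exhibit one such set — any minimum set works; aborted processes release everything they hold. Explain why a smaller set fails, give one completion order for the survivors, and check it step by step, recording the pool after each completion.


Abort proc-H and proc-A.
Key observation: the deadlocked proc-B becomes finishable only because proc-H and proc-A released (1, 1, 2, 4); it completes at step 3 below.
Minimality, checking each single-abort alternative: proc-D alone leaves proc-B blocked (short on res4); proc-B alone leaves proc-H blocked (short on res4); proc-H alone leaves proc-B blocked (short on res4); proc-A alone leaves proc-B blocked (short on res4); proc-E alone leaves proc-B blocked (short on res4).
One survivor order: proc-D, proc-E, proc-B. Walking it through (post-abort pool first):
  pool = (4, 3, 2, 6)
  proc-D: need (0, 1, 0, 1) fits (4, 3, 2, 6); releases (3, 1, 3, 1), pool now (7, 4, 5, 7)
  proc-E: need (6, 3, 3, 3) fits (7, 4, 5, 7); releases (2, 1, 2, 0), pool now (9, 5, 7, 7)
  proc-B: need (0, 0, 7, 2) fits (9, 5, 7, 7); releases (1, 0, 1, 1), pool now (10, 5, 8, 8)


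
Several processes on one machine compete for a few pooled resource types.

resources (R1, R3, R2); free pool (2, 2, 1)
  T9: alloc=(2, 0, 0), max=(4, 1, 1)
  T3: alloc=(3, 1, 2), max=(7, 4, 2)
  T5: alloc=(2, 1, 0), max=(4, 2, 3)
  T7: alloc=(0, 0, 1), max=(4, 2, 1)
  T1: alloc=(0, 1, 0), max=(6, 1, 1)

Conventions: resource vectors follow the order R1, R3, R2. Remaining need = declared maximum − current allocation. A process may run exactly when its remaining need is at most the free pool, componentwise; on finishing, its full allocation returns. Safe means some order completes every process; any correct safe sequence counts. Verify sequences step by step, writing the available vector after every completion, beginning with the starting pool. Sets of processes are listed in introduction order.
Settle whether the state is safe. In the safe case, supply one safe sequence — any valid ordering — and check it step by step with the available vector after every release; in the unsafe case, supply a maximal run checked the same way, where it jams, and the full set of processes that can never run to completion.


UNSAFE — no complete ordering exists.
Key observation: after T9, T7 the pool peaks at (4, 2, 2), and each blocked process is short somewhere: T3 on R3; T5 on R2; T1 on R1.
The run T9, T7 cannot be extended any further. Step-by-step check:
  pool = (2, 2, 1)
  T9 needs (2, 1, 1) <= (2, 2, 1) -> finishes; pool += (2, 0, 0) = (4, 2, 1)
  T7 needs (4, 2, 0) <= (4, 2, 1) -> finishes; pool += (0, 0, 1) = (4, 2, 2)
  blocked: T3 wants (4, 3, 0), pool (4, 2, 2) — not enough R3
  blocked: T5 wants (2, 1, 3), pool (4, 2, 2) — not enough R2
  blocked: T1 wants (6, 0, 1), pool (4, 2, 2) — not enough R1
Permanently blocked: T3, T5 and T1.


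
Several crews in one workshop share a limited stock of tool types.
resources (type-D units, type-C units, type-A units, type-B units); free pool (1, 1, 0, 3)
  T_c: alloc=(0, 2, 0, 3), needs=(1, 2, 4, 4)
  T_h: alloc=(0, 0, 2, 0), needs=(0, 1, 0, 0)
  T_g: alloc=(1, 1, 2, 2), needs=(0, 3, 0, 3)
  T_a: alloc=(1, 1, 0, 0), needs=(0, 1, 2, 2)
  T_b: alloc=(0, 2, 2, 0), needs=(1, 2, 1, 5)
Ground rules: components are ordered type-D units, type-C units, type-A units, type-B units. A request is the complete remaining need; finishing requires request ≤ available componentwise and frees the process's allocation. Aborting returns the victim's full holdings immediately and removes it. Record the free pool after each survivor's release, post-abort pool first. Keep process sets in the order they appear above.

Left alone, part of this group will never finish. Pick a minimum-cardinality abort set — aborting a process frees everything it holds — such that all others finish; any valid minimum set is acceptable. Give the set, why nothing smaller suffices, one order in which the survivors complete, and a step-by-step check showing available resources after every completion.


Minimum abort set: T_b.
Key observation: before aborting T_b, T_g was permanently blocked — no order could ever run it; afterwards it completes at step 1.
Why nothing smaller works: aborting no one leaves the state deadlocked as given.
The survivors complete as T_g, T_a, T_h, T_c. Step-by-step check (starting from the post-abort pool):
  pool = (1, 3, 2, 3)
  T_g: need (0, 3, 0, 3) fits (1, 3, 2, 3); releases (1, 1, 2, 2), pool now (2, 4, 4, 5)
  T_a: need (0, 1, 2, 2) fits (2, 4, 4, 5); releases (1, 1, 0, 0), pool now (3, 5, 4, 5)
  T_h: need (0, 1, 0, 0) fits (3, 5, 4, 5); releases (0, 0, 2, 0), pool now (3, 5, 6, 5)
  T_c: need (1, 2, 4, 4) fits (3, 5, 6, 5); releases (0, 2, 0, 3), pool now (3, 7, 6, 8)


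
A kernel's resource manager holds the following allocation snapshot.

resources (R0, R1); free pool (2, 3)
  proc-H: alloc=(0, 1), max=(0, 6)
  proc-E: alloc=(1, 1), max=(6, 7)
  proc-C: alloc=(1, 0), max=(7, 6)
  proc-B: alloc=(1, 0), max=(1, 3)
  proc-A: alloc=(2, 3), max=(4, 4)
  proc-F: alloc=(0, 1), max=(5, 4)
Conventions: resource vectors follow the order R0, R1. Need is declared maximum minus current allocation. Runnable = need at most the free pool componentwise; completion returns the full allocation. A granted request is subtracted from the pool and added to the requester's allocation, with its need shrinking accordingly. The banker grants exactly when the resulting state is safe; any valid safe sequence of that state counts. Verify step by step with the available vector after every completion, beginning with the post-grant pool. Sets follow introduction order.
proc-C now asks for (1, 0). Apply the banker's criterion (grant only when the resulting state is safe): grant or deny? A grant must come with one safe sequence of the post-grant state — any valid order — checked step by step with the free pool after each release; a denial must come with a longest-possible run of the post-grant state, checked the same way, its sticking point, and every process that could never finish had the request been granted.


DENY. Granting would leave the state unsafe.
Key observation: once proc-B, proc-A, proc-H finish, the pool peaks at (4, 7) — and every remaining process still needs more R0 than that.
On the post-grant state, proc-B, proc-A, proc-H is a maximal run — nothing extends it. Step-by-step check:
  pool = (1, 3)
  proc-B needs (0, 3) <= (1, 3) -> finishes; pool += (1, 0) = (2, 3)
  proc-A needs (2, 1) <= (2, 3) -> finishes; pool += (2, 3) = (4, 6)
  proc-H needs (0, 5) <= (4, 6) -> finishes; pool += (0, 1) = (4, 7)
  blocked: proc-E wants (5, 6), pool (4, 7) — not enough R0
  blocked: proc-C wants (5, 6), pool (4, 7) — not enough R0
  blocked: proc-F wants (5, 3), pool (4, 7) — not enough R0
Had the request been granted, proc-E, proc-C and proc-F could never finish.


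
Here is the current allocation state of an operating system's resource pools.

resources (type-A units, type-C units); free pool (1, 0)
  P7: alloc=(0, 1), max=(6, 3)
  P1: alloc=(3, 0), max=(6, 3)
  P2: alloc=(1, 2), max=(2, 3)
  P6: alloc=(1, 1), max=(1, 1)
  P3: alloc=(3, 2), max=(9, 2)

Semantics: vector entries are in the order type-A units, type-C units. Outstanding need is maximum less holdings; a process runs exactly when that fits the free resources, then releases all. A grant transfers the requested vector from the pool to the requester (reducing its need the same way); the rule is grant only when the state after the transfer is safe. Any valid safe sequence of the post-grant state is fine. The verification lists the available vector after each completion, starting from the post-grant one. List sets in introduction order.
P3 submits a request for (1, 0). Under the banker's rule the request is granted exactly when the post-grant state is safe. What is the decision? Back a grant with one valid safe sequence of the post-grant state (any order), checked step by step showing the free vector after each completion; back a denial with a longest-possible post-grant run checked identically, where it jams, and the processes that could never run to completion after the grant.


DENY: after the grant no complete ordering would exist.
Key observation: after P6, P2 complete, (2, 3) is the best the pool ever gets, yet each leftover process wants more type-A units.
Pretend the grant happened; the run P6, P2 goes as far as possible. Check, step by step:
  pool = (0, 0)
  P6 needs (0, 0) <= (0, 0) -> finishes; pool += (1, 1) = (1, 1)
  P2 needs (1, 1) <= (1, 1) -> finishes; pool += (1, 2) = (2, 3)
  blocked: P7 wants (6, 2), pool (2, 3) — not enough type-A units
  blocked: P1 wants (3, 3), pool (2, 3) — not enough type-A units
  blocked: P3 wants (5, 0), pool (2, 3) — not enough type-A units
Post-grant, the permanently blocked set is P7, P1 and P3.


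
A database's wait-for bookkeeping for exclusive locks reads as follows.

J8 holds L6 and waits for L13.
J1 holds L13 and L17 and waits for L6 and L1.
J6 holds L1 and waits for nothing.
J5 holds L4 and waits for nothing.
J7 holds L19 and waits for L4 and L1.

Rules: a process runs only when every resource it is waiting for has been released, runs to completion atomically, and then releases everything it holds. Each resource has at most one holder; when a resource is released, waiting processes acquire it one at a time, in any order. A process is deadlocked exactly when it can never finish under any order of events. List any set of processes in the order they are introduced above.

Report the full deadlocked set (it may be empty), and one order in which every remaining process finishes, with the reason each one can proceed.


The deadlocked set is J8 and J1.
Key observation: along J8 -> J1 -> J8, each member waits on what the next one holds — a deadlock; no other process is dragged down with it.
A valid finishing order for the others: J5, J6, J7.
Step-by-step check:
  run J5 (it waits on nothing); releases L4
  run J6 (it waits on nothing); releases L1
  J7 waits on L4 and L1 — all released -> runs and releases L19


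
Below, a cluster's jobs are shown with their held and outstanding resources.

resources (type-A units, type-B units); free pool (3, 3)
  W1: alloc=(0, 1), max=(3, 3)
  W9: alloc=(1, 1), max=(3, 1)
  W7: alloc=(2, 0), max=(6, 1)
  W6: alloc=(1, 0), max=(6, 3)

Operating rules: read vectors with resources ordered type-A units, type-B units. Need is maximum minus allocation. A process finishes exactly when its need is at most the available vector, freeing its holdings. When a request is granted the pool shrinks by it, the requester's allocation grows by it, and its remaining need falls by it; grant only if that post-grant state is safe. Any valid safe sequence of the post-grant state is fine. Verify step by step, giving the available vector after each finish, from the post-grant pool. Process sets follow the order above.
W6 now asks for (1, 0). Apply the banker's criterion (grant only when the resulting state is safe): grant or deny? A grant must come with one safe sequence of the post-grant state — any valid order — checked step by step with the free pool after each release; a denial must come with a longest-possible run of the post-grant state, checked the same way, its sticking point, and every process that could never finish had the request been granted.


DENY — the pretend-granted state is unsafe.
Key observation: the wall is type-A units: completing W9, W1 brings the pool only to (3, 5), and all the rest need more.
After a pretend grant, a maximal execution: W9, W1 — then nothing else fits. Step-by-step check:
  pool = (2, 3)
  W9: need (2, 0) fits (2, 3); releases (1, 1), pool now (3, 4)
  W1: need (3, 2) fits (3, 4); releases (0, 1), pool now (3, 5)
  blocked: W7 wants (4, 1), pool (3, 5) — not enough type-A units
  blocked: W6 wants (4, 3), pool (3, 5) — not enough type-A units
Post-grant, the permanently blocked set is W7 and W6.


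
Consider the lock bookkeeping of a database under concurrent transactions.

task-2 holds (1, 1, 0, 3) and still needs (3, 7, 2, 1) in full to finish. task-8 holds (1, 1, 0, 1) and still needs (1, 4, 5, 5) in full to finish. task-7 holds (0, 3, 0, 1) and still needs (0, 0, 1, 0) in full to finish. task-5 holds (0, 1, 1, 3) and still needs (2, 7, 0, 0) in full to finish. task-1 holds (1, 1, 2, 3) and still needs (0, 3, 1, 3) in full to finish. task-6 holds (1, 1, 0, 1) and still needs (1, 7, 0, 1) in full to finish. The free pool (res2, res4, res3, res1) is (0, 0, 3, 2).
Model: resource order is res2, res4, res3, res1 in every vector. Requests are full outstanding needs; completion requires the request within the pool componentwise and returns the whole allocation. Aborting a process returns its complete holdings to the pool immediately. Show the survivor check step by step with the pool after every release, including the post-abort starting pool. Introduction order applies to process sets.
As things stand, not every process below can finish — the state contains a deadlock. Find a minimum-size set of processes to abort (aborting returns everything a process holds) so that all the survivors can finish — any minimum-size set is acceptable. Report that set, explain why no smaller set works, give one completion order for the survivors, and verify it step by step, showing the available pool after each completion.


The answer: abort task-2 and task-5.
Key observation: aborting task-2 and task-5 returns (1, 2, 1, 6), and task-6 — hopeless before — runs at step 4 with the returned capacity in the pool.
Why nothing smaller works — every single abort fails: task-2 alone leaves task-5 blocked (short on res4); task-8 alone leaves task-2 blocked (short on res2 and res4); task-7 alone leaves task-2 blocked (short on res2 and res4); task-5 alone leaves task-2 blocked (short on res2 and res4); task-1 alone leaves task-2 blocked (short on res2 and res4); task-6 alone leaves task-2 blocked (short on res4).
Survivors finish in the order: task-7, task-1, task-8, task-6. Verifying each step (pool after the aborts first):
  pool = (1, 2, 4, 8)
  task-7 needs (0, 0, 1, 0) <= (1, 2, 4, 8) -> finishes; pool += (0, 3, 0, 1) = (1, 5, 4, 9)
  task-1 needs (0, 3, 1, 3) <= (1, 5, 4, 9) -> finishes; pool += (1, 1, 2, 3) = (2, 6, 6, 12)
  task-8 needs (1, 4, 5, 5) <= (2, 6, 6, 12) -> finishes; pool += (1, 1, 0, 1) = (3, 7, 6, 13)
  task-6 needs (1, 7, 0, 1) <= (3, 7, 6, 13) -> finishes; pool += (1, 1, 0, 1) = (4, 8, 6, 14)


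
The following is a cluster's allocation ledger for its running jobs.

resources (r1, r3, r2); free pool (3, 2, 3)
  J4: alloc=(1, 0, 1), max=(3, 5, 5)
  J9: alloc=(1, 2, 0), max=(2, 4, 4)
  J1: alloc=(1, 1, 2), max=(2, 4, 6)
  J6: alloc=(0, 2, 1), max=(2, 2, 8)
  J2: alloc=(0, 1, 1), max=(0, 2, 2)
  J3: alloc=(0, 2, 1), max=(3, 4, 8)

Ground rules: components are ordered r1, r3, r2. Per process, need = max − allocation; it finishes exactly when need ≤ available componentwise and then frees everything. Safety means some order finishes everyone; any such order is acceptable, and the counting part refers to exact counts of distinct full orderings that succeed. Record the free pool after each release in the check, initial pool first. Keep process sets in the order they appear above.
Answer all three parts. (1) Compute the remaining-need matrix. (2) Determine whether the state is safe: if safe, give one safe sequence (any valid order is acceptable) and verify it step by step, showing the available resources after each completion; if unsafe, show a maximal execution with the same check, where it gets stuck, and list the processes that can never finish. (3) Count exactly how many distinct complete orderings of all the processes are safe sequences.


(1) Outstanding need per process (order r1, r3, r2):
  J4: (2, 5, 4)
  J9: (1, 2, 4)
  J1: (1, 3, 4)
  J6: (2, 0, 7)
  J2: (0, 1, 1)
  J3: (3, 2, 7)
(2) The state is SAFE; one workable sequence: J2, J1, J9, J4, J3, J6.
Key observation: the order's first zero-slack moment is J1 ((1, 3, 4) needed, (3, 3, 4) free — a requested resource with nothing to spare).
Step-by-step check:
  pool = (3, 2, 3)
  J2 needs (0, 1, 1) <= (3, 2, 3) -> finishes; pool += (0, 1, 1) = (3, 3, 4)
  J1 needs (1, 3, 4) <= (3, 3, 4) -> finishes; pool += (1, 1, 2) = (4, 4, 6)
  J9 needs (1, 2, 4) <= (4, 4, 6) -> finishes; pool += (1, 2, 0) = (5, 6, 6)
  J4 needs (2, 5, 4) <= (5, 6, 6) -> finishes; pool += (1, 0, 1) = (6, 6, 7)
  J3 needs (3, 2, 7) <= (6, 6, 7) -> finishes; pool += (0, 2, 1) = (6, 8, 8)
  J6 needs (2, 0, 7) <= (6, 8, 8) -> finishes; pool += (0, 2, 1) = (6, 10, 9)
(3) Exactly 6 of the possible complete orderings are safe sequences.


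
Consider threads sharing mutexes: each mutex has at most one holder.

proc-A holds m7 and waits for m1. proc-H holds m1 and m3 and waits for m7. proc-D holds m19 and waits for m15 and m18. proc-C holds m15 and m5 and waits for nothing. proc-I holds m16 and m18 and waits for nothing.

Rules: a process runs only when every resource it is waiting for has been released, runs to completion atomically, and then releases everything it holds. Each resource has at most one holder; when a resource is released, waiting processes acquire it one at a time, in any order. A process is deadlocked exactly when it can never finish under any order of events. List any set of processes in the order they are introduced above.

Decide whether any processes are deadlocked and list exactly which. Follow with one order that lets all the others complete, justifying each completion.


Deadlocked: proc-A and proc-H.
Key observation: nobody on the ring proc-A -> proc-H -> proc-A can start until another member finishes, which never happens; no other process is dragged down with it.
The rest can finish in the order proc-C, proc-I, proc-D.
Verifying each step:
  proc-C waits on nothing -> runs at once and releases m15 and m5
  proc-I waits on nothing -> runs at once and releases m16 and m18
  run proc-D (all its waits — m15 and m18 — are resolved); releases m19


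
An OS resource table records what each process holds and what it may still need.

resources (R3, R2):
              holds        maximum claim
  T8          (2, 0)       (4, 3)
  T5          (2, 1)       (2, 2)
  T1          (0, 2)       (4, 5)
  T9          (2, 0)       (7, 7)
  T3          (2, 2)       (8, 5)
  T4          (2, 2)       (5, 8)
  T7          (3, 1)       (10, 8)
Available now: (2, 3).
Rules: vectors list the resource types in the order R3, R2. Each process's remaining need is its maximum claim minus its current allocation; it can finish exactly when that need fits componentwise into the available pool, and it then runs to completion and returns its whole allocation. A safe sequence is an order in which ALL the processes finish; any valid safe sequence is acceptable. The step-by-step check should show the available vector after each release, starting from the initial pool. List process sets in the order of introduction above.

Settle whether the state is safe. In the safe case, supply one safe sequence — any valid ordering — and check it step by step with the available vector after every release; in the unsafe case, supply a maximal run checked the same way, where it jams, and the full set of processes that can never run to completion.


The state is SAFE; one workable sequence: T8, T5, T3, T4, T9, T1, T7.
Key observation: the order's first zero-slack moment is T8 ((2, 3) needed, (2, 3) free — a requested resource with nothing to spare).
Step-by-step check:
  pool = (2, 3)
  T8 needs (2, 3) <= (2, 3) -> finishes; pool += (2, 0) = (4, 3)
  T5 needs (0, 1) <= (4, 3) -> finishes; pool += (2, 1) = (6, 4)
  T3 needs (6, 3) <= (6, 4) -> finishes; pool += (2, 2) = (8, 6)
  T4 needs (3, 6) <= (8, 6) -> finishes; pool += (2, 2) = (10, 8)
  T9 needs (5, 7) <= (10, 8) -> finishes; pool += (2, 0) = (12, 8)
  T1 needs (4, 3) <= (12, 8) -> finishes; pool += (0, 2) = (12, 10)
  T7 needs (7, 7) <= (12, 10) -> finishes; pool += (3, 1) = (15, 11)


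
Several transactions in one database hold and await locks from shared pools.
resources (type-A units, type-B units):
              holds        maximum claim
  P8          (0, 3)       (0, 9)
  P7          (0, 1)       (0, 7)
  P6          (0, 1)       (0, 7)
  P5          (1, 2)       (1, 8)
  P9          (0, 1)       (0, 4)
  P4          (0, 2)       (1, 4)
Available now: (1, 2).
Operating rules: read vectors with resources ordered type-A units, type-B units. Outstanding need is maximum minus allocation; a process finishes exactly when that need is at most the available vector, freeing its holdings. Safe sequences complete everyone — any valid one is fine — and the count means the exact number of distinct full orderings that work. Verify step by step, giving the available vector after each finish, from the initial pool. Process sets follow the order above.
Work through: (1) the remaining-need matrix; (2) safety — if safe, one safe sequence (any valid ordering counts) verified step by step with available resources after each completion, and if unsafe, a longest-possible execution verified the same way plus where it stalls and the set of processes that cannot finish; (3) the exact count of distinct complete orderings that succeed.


(1) Outstanding need per process (order type-A units, type-B units):
  P8: (0, 6)
  P7: (0, 6)
  P6: (0, 6)
  P5: (0, 6)
  P9: (0, 3)
  P4: (1, 2)
(2) UNSAFE — no complete ordering exists.
Key observation: once P4, P9 finish, the pool peaks at (1, 5) — and every remaining process still needs more type-B units than that.
A maximal execution: P4, P9 — then nothing else fits. Check, step by step:
  pool = (1, 2)
  P4: need (1, 2) fits (1, 2); releases (0, 2), pool now (1, 4)
  P9: need (0, 3) fits (1, 4); releases (0, 1), pool now (1, 5)
  P8 cannot run: need (0, 6) vs free (1, 5) (insufficient type-B units)
  P7 cannot run: need (0, 6) vs free (1, 5) (insufficient type-B units)
  P6 cannot run: need (0, 6) vs free (1, 5) (insufficient type-B units)
  P5 cannot run: need (0, 6) vs free (1, 5) (insufficient type-B units)
Processes that can never finish: P8, P7, P6 and P5.
(3) The exact count: 0 of the possible complete orderings are safe sequences.


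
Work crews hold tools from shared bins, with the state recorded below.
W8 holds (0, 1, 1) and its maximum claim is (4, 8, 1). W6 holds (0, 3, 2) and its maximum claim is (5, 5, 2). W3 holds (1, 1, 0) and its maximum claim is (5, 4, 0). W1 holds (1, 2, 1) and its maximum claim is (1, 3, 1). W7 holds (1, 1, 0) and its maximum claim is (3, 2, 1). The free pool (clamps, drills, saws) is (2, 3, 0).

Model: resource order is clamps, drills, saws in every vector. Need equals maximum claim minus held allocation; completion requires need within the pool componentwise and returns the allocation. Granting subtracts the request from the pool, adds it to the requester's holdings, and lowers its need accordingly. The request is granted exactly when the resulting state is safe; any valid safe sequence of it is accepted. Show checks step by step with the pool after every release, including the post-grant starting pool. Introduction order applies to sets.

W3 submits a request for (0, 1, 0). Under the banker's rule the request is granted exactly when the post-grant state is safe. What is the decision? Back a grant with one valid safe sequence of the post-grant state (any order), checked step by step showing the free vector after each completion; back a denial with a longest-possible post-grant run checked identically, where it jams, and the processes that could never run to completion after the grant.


GRANT. The post-grant state is safe; one safe sequence: W1, W7, W3, W6, W8.
Key observation: with (2, 2, 0) left after the transfer, W1 can run at once — the state stays safe.
Check on the post-grant state, step by step:
  pool = (2, 2, 0)
  W1: need (0, 1, 0) fits (2, 2, 0); releases (1, 2, 1), pool now (3, 4, 1)
  W7: need (2, 1, 1) fits (3, 4, 1); releases (1, 1, 0), pool now (4, 5, 1)
  W3: need (4, 2, 0) fits (4, 5, 1); releases (1, 2, 0), pool now (5, 7, 1)
  W6: need (5, 2, 0) fits (5, 7, 1); releases (0, 3, 2), pool now (5, 10, 3)
  W8: need (4, 7, 0) fits (5, 10, 3); releases (0, 1, 1), pool now (5, 11, 4)


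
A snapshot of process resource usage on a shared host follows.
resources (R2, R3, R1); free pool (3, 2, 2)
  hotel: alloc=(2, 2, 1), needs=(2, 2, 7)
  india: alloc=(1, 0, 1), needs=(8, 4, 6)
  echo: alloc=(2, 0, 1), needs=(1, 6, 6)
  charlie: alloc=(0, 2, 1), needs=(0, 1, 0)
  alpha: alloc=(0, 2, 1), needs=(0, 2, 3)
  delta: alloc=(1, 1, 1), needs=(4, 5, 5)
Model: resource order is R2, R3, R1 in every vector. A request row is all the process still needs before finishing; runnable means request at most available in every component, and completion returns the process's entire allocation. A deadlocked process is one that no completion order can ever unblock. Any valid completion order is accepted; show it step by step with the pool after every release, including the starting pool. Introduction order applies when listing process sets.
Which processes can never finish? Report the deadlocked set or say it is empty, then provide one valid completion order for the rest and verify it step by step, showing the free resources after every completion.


The deadlocked set is hotel, india, echo and delta.
Key observation: charlie, alpha can finish, but then (3, 6, 4) is all there is, and the blocked group's R1 demands exceed it.
The rest can finish in the order charlie, alpha. Verifying each step:
  pool = (3, 2, 2)
  run charlie (needs (0, 1, 0), free (3, 2, 2)); after release of (0, 2, 1) the pool is (3, 4, 3)
  run alpha (needs (0, 2, 3), free (3, 4, 3)); after release of (0, 2, 1) the pool is (3, 6, 4)
None of the blocked processes ever fits:
  hotel cannot run: need (2, 2, 7) vs free (3, 6, 4) (insufficient R1)
  india cannot run: need (8, 4, 6) vs free (3, 6, 4) (insufficient R2 and R1)
  echo cannot run: need (1, 6, 6) vs free (3, 6, 4) (insufficient R1)
  delta cannot run: need (4, 5, 5) vs free (3, 6, 4) (insufficient R2 and R1)


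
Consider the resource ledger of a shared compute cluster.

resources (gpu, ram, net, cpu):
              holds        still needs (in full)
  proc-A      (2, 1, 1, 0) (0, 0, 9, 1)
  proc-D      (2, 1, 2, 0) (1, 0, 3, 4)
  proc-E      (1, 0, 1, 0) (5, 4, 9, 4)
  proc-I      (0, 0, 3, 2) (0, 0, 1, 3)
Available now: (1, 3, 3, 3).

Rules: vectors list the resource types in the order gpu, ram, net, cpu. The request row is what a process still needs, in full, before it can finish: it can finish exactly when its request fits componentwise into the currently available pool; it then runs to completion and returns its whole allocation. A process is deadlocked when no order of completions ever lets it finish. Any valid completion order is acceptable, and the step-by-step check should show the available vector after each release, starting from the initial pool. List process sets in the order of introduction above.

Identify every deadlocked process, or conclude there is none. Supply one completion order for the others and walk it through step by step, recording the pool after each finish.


Deadlocked: proc-A and proc-E.
Key observation: even finishing proc-I, proc-D leaves just (3, 4, 8, 5) free — too little net for any of the remaining processes.
A valid finishing order for the others: proc-I, proc-D. Step-by-step check:
  pool = (1, 3, 3, 3)
  proc-I: need (0, 0, 1, 3) fits (1, 3, 3, 3); releases (0, 0, 3, 2), pool now (1, 3, 6, 5)
  proc-D: need (1, 0, 3, 4) fits (1, 3, 6, 5); releases (2, 1, 2, 0), pool now (3, 4, 8, 5)
The blocked processes can never fit:
  blocked: proc-A wants (0, 0, 9, 1), pool (3, 4, 8, 5) — not enough net
  blocked: proc-E wants (5, 4, 9, 4), pool (3, 4, 8, 5) — not enough gpu and net


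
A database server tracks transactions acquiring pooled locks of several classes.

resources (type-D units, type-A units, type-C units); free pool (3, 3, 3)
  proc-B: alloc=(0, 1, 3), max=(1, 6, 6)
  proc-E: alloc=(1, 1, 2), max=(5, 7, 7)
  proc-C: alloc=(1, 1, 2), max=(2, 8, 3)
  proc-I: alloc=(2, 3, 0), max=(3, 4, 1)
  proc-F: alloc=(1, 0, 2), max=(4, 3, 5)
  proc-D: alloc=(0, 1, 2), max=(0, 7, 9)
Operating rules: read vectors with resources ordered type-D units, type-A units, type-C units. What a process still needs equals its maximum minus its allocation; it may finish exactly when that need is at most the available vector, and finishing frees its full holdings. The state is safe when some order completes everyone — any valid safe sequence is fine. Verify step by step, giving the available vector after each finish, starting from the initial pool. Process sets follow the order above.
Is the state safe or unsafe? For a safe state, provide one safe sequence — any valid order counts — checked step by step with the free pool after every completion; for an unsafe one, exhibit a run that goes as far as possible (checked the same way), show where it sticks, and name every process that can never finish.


SAFE. One safe sequence: proc-I, proc-B, proc-F, proc-C, proc-D, proc-E.
Key observation: at proc-B the run first touches a limit — (1, 5, 3) against (5, 6, 3), exact on a resource it actually requests.
Check, step by step:
  pool = (3, 3, 3)
  run proc-I (needs (1, 1, 1), free (3, 3, 3)); after release of (2, 3, 0) the pool is (5, 6, 3)
  run proc-B (needs (1, 5, 3), free (5, 6, 3)); after release of (0, 1, 3) the pool is (5, 7, 6)
  run proc-F (needs (3, 3, 3), free (5, 7, 6)); after release of (1, 0, 2) the pool is (6, 7, 8)
  run proc-C (needs (1, 7, 1), free (6, 7, 8)); after release of (1, 1, 2) the pool is (7, 8, 10)
  run proc-D (needs (0, 6, 7), free (7, 8, 10)); after release of (0, 1, 2) the pool is (7, 9, 12)
  run proc-E (needs (4, 6, 5), free (7, 9, 12)); after release of (1, 1, 2) the pool is (8, 10, 14)


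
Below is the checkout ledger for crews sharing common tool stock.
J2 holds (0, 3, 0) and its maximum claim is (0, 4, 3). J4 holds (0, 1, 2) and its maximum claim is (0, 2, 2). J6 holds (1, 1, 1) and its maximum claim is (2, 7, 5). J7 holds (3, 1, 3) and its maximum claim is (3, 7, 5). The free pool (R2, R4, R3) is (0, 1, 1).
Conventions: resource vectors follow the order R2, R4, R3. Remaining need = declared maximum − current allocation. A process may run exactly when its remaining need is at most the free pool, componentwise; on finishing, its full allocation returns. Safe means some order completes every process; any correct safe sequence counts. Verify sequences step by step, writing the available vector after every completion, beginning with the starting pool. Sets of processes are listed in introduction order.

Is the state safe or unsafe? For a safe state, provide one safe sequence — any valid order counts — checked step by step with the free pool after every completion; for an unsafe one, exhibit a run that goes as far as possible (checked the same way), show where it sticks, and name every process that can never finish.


UNSAFE.
Key observation: once J4, J2 finish, the pool peaks at (0, 5, 3) — and every remaining process still needs more R4 than that.
The run J4, J2 cannot be extended any further. Verifying each step:
  pool = (0, 1, 1)
  J4 needs (0, 1, 0) <= (0, 1, 1) -> finishes; pool += (0, 1, 2) = (0, 2, 3)
  J2 needs (0, 1, 3) <= (0, 2, 3) -> finishes; pool += (0, 3, 0) = (0, 5, 3)
  J6 cannot run: need (1, 6, 4) vs free (0, 5, 3) (insufficient R2, R4 and R3)
  J7 cannot run: need (0, 6, 2) vs free (0, 5, 3) (insufficient R4)
Never able to finish: J6 and J7.


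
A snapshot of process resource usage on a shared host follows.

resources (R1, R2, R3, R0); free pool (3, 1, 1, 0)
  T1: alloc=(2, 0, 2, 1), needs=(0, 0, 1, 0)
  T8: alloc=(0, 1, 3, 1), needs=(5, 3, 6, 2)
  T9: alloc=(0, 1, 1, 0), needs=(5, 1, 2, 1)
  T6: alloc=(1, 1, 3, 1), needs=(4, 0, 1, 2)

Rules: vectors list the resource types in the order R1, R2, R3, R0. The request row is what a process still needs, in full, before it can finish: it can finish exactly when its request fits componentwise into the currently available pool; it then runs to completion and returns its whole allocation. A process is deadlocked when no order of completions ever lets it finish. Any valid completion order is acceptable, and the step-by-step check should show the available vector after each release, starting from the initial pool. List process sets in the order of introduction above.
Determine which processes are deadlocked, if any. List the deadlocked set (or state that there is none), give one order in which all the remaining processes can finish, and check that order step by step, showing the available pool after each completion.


The deadlocked set is T8 and T6.
Key observation: the pool after T1, T9 is (5, 2, 4, 1); every surviving request exceeds it in R0, so progress ends there.
The rest can finish in the order T1, T9. Verifying each step:
  pool = (3, 1, 1, 0)
  T1 needs (0, 0, 1, 0) <= (3, 1, 1, 0) -> finishes; pool += (2, 0, 2, 1) = (5, 1, 3, 1)
  T9 needs (5, 1, 2, 1) <= (5, 1, 3, 1) -> finishes; pool += (0, 1, 1, 0) = (5, 2, 4, 1)
The stuck group stays short no matter what:
  T8 still needs (5, 3, 6, 2) but only (5, 2, 4, 1) is free — short on R2, R3 and R0
  T6 still needs (4, 0, 1, 2) but only (5, 2, 4, 1) is free — short on R0


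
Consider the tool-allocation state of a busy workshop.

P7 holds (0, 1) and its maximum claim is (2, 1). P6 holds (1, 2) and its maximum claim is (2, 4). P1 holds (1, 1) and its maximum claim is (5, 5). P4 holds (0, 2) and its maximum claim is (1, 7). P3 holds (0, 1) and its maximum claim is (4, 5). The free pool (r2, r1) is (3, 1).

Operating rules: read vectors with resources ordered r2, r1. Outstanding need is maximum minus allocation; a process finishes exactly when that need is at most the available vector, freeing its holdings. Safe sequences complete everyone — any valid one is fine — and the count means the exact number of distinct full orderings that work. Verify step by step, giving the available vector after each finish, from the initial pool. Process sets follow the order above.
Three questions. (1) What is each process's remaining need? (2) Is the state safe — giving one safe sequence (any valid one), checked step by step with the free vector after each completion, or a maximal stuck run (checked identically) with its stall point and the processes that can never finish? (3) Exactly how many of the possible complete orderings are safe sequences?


(1) Outstanding need per process (order r2, r1):
  P7: (2, 0)
  P6: (1, 2)
  P1: (4, 4)
  P4: (1, 5)
  P3: (4, 4)
(2) SAFE, for example via the order P7, P6, P1, P4, P3.
Key observation: the order's first zero-slack moment is P6 ((1, 2) needed, (3, 2) free — a requested resource with nothing to spare).
Check, step by step:
  pool = (3, 1)
  P7: need (2, 0) fits (3, 1); releases (0, 1), pool now (3, 2)
  P6: need (1, 2) fits (3, 2); releases (1, 2), pool now (4, 4)
  P1: need (4, 4) fits (4, 4); releases (1, 1), pool now (5, 5)
  P4: need (1, 5) fits (5, 5); releases (0, 2), pool now (5, 7)
  P3: need (4, 4) fits (5, 7); releases (0, 1), pool now (5, 8)
(3) Precisely 4 of the possible complete orderings are safe sequences.


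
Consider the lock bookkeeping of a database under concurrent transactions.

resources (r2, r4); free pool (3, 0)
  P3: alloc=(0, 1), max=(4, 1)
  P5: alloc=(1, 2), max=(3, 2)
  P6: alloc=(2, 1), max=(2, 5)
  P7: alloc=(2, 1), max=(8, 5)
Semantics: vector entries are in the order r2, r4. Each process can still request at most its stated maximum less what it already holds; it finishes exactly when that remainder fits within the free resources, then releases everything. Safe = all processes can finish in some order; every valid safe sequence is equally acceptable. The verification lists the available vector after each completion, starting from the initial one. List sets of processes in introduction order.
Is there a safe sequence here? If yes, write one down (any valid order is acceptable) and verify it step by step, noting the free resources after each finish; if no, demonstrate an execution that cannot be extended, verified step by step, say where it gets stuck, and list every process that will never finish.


UNSAFE.
Key observation: no order helps: past P5, P3, the free pool tops out at (4, 3), below what each blocked process needs in r4.
Going as far as possible: P5, P3; after that, nothing fits. Check, step by step:
  pool = (3, 0)
  P5 needs (2, 0) <= (3, 0) -> finishes; pool += (1, 2) = (4, 2)
  P3 needs (4, 0) <= (4, 2) -> finishes; pool += (0, 1) = (4, 3)
  P6 cannot run: need (0, 4) vs free (4, 3) (insufficient r4)
  P7 cannot run: need (6, 4) vs free (4, 3) (insufficient r2 and r4)
Permanently blocked: P6 and P7.


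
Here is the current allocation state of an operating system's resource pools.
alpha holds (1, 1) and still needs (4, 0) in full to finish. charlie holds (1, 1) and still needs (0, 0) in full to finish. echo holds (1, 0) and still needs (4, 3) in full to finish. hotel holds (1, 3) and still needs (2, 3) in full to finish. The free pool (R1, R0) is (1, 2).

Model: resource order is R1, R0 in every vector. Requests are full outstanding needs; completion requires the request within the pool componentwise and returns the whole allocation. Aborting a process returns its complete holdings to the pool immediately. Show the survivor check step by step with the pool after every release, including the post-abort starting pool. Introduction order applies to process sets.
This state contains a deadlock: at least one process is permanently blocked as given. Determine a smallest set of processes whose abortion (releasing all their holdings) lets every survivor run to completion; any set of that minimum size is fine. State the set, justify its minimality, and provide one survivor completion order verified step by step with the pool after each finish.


Minimum abort set: alpha.
Key observation: echo was stuck for good until alpha gave back (1, 1); in the order shown it finishes at step 3.
Minimality: the empty abort set fails — the state is deadlocked as it stands.
One survivor order: charlie, hotel, echo. Check, step by step (post-abort pool first):
  pool = (2, 3)
  charlie needs (0, 0) <= (2, 3) -> finishes; pool += (1, 1) = (3, 4)
  hotel needs (2, 3) <= (3, 4) -> finishes; pool += (1, 3) = (4, 7)
  echo needs (4, 3) <= (4, 7) -> finishes; pool += (1, 0) = (5, 7)


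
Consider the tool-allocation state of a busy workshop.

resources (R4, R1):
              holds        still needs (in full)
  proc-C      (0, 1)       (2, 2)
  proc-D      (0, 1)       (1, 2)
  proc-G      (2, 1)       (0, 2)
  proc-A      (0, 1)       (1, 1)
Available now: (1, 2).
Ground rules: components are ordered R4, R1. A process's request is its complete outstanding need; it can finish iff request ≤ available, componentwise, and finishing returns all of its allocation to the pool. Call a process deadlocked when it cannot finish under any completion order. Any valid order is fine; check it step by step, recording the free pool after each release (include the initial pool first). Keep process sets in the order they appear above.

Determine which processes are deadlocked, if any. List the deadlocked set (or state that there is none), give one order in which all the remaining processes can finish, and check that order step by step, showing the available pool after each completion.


Nothing here is deadlocked.
Key observation: beginning at proc-G, releases accumulate fast enough that every process eventually fits.
One completion order for the rest: proc-G, proc-A, proc-D, proc-C. Verifying each step:
  pool = (1, 2)
  proc-G needs (0, 2) <= (1, 2) -> finishes; pool += (2, 1) = (3, 3)
  proc-A needs (1, 1) <= (3, 3) -> finishes; pool += (0, 1) = (3, 4)
  proc-D needs (1, 2) <= (3, 4) -> finishes; pool += (0, 1) = (3, 5)
  proc-C needs (2, 2) <= (3, 5) -> finishes; pool += (0, 1) = (3, 6)
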